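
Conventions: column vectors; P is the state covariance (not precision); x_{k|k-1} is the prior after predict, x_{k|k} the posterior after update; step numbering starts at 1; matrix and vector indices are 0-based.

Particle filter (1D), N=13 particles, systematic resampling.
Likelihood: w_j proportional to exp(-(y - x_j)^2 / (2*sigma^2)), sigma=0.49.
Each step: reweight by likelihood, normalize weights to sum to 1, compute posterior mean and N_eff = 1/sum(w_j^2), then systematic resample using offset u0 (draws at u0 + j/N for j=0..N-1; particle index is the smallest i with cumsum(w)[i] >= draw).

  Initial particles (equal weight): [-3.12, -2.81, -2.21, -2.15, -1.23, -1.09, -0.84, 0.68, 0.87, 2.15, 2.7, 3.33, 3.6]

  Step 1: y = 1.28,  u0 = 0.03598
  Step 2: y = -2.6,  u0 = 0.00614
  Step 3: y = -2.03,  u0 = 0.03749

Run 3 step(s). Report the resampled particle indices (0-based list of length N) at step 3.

step 1: w=[0.0000, 0.0000, 0.0000, 0.0000, 0.0000, 0.0000, 0.0001, 0.3377, 0.5036, 0.1478, 0.0107, 0.0001, 0.0000]  mean=1.0148  Neff=2.5666  idx=[7, 7, 7, 7, 8, 8, 8, 8, 8, 8, 8, 9, 9]
step 2: w=[0.2230, 0.2230, 0.2230, 0.2230, 0.0154, 0.0154, 0.0154, 0.0154, 0.0154, 0.0154, 0.0154, 0.0000, 0.0000]  mean=0.7005  Neff=4.9857  idx=[0, 0, 0, 1, 1, 1, 2, 2, 2, 3, 3, 3, 6]
step 3: w=[0.0826, 0.0826, 0.0826, 0.0826, 0.0826, 0.0826, 0.0826, 0.0826, 0.0826, 0.0826, 0.0826, 0.0826, 0.0090]  mean=0.6817  Neff=12.2063  idx=[0, 1, 2, 3, 4, 5, 6, 6, 7, 8, 9, 10, 11]

resampled_idx = [0, 1, 2, 3, 4, 5, 6, 6, 7, 8, 9, 10, 11]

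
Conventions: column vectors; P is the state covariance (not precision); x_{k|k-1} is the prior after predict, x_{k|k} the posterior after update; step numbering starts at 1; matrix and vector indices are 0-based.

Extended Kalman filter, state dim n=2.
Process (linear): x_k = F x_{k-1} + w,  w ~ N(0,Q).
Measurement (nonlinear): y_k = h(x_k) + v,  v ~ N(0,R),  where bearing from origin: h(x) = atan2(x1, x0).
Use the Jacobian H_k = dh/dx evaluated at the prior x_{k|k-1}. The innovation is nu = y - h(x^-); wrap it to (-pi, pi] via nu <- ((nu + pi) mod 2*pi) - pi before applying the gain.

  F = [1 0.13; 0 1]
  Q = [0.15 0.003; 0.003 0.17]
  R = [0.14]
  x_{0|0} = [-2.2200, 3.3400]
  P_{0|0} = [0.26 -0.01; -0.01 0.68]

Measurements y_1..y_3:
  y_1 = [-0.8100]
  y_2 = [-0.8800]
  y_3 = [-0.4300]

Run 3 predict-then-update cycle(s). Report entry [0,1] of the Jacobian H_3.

step 1: x^-=[-1.7858, 3.3400]  P^-=[0.4189 0.0814; 0.0814 0.8500]  H_jac=[-0.2328 -0.1245]  S=[0.1806]  K=[-0.5962; -0.6909]  nu=[-2.8718]  x^+=[-0.0737, 5.3240]  P^+=[0.3547 0.0070; 0.0070 0.7638]
step 2: x^-=[0.6184, 5.3240]  P^-=[0.5194 0.1093; 0.1093 0.9338]  H_jac=[-0.1853 0.0215]  S=[0.1574]  K=[-0.5966; -0.0010]  nu=[-2.3352]  x^+=[2.0116, 5.3264]  P^+=[0.4634 0.1092; 0.1092 0.9338]
step 3: x^-=[2.7041, 5.3264]  P^-=[0.6576 0.2336; 0.2336 1.1038]  H_jac=[-0.1493 0.0758]  S=[0.1557]  K=[-0.5167; 0.3133]  nu=[-1.5310]  x^+=[3.4952, 4.8467]  P^+=[0.6160 0.2588; 0.2588 1.0885]

H_jac[0,1] = 0.0758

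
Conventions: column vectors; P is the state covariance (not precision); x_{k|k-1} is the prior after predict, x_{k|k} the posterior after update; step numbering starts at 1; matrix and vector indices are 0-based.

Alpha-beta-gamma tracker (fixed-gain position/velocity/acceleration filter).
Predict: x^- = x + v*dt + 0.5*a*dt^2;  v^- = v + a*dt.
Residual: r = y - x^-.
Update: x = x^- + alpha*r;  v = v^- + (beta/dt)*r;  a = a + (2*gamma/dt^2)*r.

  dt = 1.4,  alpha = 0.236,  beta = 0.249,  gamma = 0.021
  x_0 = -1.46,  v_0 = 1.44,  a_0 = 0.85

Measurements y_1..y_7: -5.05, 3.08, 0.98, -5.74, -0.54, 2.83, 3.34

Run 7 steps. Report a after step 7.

step 1: x_pred=1.3890  r=-6.4390  x^+=-0.1306  v^+=1.4848  a^+=0.7120
step 2: x_pred=2.6459  r=0.4341  x^+=2.7483  v^+=2.5588  a^+=0.7213
step 3: x_pred=7.0376  r=-6.0576  x^+=5.6080  v^+=2.4913  a^+=0.5915
step 4: x_pred=9.6755  r=-15.4155  x^+=6.0374  v^+=0.5777  a^+=0.2612
step 5: x_pred=7.1021  r=-7.6421  x^+=5.2986  v^+=-0.4159  a^+=0.0974
step 6: x_pred=4.8118  r=-1.9818  x^+=4.3441  v^+=-0.6320  a^+=0.0550
step 7: x_pred=3.5132  r=-0.1732  x^+=3.4724  v^+=-0.5858  a^+=0.0512

a_post = 0.0512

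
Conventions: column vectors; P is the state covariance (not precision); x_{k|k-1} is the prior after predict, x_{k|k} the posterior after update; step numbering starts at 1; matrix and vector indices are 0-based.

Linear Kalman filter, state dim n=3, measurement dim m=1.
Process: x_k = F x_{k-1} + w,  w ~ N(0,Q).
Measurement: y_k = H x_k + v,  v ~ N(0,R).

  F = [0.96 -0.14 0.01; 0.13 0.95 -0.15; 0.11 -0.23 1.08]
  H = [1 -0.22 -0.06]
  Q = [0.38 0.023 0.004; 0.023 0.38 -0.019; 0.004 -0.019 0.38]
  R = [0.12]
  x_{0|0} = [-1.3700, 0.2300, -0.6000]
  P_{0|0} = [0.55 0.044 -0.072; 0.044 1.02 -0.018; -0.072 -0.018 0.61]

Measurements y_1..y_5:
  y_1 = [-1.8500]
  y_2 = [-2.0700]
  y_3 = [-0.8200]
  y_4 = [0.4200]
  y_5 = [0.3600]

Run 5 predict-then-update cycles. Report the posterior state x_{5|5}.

x_post = [0.0754, -1.2064, -0.1839]

step 1: x^-=[-1.3534, 0.1304, -0.8516]  P^-=[0.8938 0.0041 0.0192; 0.0041 1.3424 -0.3576; 0.0192 -0.3576 1.1417]  S=[1.0693]  K=[0.8339; -0.2523; 0.0274]  nu=[-0.5190]  x^+=[-1.7862, 0.2613, -0.8658]  P^+=[0.1501 0.2291 -0.0053; 0.2291 1.2743 -0.3502; -0.0053 -0.3502 1.1409]
step 2: x^-=[-1.7600, 0.1459, -1.1917]  P^-=[0.4828 0.0654 0.0674; 0.0654 1.7149 -0.8350; 0.0674 -0.8350 1.9411]  S=[0.6339]  K=[0.7326; -0.4130; 0.2124]  nu=[-0.3494]  x^+=[-2.0160, 0.2902, -1.2659]  P^+=[0.1426 0.2572 -0.0312; 0.2572 1.6067 -0.7794; -0.0312 -0.7794 1.9125]
step 3: x^-=[-1.9886, 0.2035, -1.6557]  P^-=[0.4756 0.0348 0.1179; 0.0348 2.1624 -1.4891; 0.1179 -1.4891 3.0643]  S=[0.6425]  K=[0.7173; -0.5473; 0.4073]  nu=[1.1140]  x^+=[-1.1895, -0.4061, -1.2019]  P^+=[0.1450 0.2870 -0.0698; 0.2870 1.9700 -1.3459; -0.0698 -1.3459 2.9577]
step 4: x^-=[-1.0971, -0.3602, -1.3355]  P^-=[0.4778 0.0001 0.1811; 0.0001 2.6841 -2.3411; 0.1811 -2.3411 4.5734]  S=[0.6607]  K=[0.7068; -0.6811; 0.6384]  nu=[1.3577]  x^+=[-0.1374, -1.2850, -0.4688]  P^+=[0.1478 0.3181 -0.1170; 0.3181 2.3776 -2.0539; -0.1170 -2.0539 4.3042]
step 5: x^-=[0.0433, -1.1683, -0.2259]  P^-=[0.4812 -0.0429 0.2613; -0.0429 3.2936 -3.4026; 0.2613 -3.4026 6.5044]  S=[0.6817]  K=[0.6967; -0.8263; 0.9089]  nu=[0.0462]  x^+=[0.0754, -1.2064, -0.1839]  P^+=[0.1503 0.3496 -0.1704; 0.3496 2.8282 -2.8905; -0.1704 -2.8905 5.9412]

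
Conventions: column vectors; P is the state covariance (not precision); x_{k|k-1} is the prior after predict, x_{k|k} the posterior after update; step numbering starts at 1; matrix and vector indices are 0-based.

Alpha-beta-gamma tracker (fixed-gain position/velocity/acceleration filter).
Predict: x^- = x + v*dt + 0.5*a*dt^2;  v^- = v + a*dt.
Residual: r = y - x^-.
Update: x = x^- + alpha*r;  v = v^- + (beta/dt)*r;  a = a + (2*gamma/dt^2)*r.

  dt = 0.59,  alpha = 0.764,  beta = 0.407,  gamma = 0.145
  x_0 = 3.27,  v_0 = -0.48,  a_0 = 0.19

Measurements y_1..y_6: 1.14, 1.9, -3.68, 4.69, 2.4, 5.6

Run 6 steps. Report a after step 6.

step 1: x_pred=3.0199  r=-1.8799  x^+=1.5836  v^+=-1.6647  a^+=-1.3761
step 2: x_pred=0.3620  r=1.5380  x^+=1.5370  v^+=-1.4156  a^+=-0.0948
step 3: x_pred=0.6853  r=-4.3653  x^+=-2.6498  v^+=-4.4829  a^+=-3.7315
step 4: x_pred=-5.9441  r=10.6341  x^+=2.1803  v^+=0.6513  a^+=5.1277
step 5: x_pred=3.4571  r=-1.0571  x^+=2.6495  v^+=2.9475  a^+=4.2471
step 6: x_pred=5.1277  r=0.4723  x^+=5.4885  v^+=5.7791  a^+=4.6406

a_post = 4.6406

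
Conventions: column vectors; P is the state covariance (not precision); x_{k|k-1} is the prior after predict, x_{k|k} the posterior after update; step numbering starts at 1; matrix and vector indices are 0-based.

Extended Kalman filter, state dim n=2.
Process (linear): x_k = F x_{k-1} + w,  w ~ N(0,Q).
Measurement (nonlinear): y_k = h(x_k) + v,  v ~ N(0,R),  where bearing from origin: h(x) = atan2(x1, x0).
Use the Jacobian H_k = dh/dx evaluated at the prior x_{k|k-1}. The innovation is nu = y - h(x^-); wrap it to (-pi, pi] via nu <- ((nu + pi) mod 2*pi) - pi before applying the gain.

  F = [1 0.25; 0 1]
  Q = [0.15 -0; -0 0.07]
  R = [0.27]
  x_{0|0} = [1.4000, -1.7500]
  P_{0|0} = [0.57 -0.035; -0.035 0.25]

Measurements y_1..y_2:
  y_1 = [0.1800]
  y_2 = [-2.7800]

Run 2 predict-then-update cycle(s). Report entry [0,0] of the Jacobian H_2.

step 1: x^-=[0.9625, -1.7500]  P^-=[0.7181 0.0275; 0.0275 0.3200]  H_jac=[0.4387 0.2413]  S=[0.4327]  K=[0.7435; 0.2063]  nu=[1.2480]  x^+=[1.8903, -1.4925]  P^+=[0.4790 -0.0389; -0.0389 0.3016]
step 2: x^-=[1.5172, -1.4925]  P^-=[0.6284 0.0365; 0.0365 0.3716]  H_jac=[0.3295 0.3350]  S=[0.3880]  K=[0.5652; 0.3518]  nu=[-2.0028]  x^+=[0.3852, -2.1971]  P^+=[0.5044 -0.0406; -0.0406 0.3236]

H_jac[0,0] = 0.3295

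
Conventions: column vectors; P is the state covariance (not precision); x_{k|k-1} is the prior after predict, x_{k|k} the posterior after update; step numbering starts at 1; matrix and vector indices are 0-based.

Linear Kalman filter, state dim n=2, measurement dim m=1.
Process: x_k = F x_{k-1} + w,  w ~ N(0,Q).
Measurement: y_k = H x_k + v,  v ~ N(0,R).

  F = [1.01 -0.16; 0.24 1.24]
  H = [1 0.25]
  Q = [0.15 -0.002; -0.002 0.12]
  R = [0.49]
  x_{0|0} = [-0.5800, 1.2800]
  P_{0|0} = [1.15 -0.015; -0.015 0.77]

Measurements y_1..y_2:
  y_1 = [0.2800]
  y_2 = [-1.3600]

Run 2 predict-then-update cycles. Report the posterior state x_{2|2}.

x_post = [-1.2210, 1.8201]

step 1: x^-=[-0.7906, 1.4480]  P^-=[1.3477 0.1058; 0.1058 1.3613]  S=[1.9756]  K=[0.6955; 0.2258]  nu=[0.7086]  x^+=[-0.2977, 1.6080]  P^+=[0.3919 -0.2045; -0.2045 1.2605]
step 2: x^-=[-0.5580, 1.9225]  P^-=[0.6482 -0.4053; -0.4053 1.9591]  S=[1.0579]  K=[0.5169; 0.0798]  nu=[-1.2826]  x^+=[-1.2210, 1.8201]  P^+=[0.3655 -0.4490; -0.4490 1.9523]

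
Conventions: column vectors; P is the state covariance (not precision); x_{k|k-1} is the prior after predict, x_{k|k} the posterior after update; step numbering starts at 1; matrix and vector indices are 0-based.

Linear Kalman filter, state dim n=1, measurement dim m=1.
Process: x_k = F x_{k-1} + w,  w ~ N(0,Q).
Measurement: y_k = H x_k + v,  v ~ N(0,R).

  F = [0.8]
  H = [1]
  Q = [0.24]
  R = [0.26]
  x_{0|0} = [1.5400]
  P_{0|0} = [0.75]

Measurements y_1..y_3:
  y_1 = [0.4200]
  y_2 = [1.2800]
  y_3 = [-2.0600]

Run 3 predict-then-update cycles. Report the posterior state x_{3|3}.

step 1: x^-=[1.2320]  P^-=[0.7200]  S=[0.9800]  K=[0.7347]  nu=[-0.8120]  x^+=[0.6354]  P^+=[0.1910]
step 2: x^-=[0.5083]  P^-=[0.3623]  S=[0.6223]  K=[0.5822]  nu=[0.7717]  x^+=[0.9576]  P^+=[0.1514]
step 3: x^-=[0.7661]  P^-=[0.3369]  S=[0.5969]  K=[0.5644]  nu=[-2.8261]  x^+=[-0.8290]  P^+=[0.1467]

x_post = [-0.8290]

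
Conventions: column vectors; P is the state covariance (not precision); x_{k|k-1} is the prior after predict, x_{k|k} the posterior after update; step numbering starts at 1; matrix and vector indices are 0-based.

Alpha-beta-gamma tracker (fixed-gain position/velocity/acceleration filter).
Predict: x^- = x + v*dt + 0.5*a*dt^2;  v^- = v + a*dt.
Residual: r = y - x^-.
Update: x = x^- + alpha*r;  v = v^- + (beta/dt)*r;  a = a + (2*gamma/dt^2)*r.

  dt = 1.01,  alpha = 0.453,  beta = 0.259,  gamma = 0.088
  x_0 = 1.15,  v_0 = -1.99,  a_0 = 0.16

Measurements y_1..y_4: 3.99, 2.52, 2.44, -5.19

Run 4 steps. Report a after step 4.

step 1: x_pred=-0.7783  r=4.7683  x^+=1.3817  v^+=-0.6056  a^+=0.9827
step 2: x_pred=1.2713  r=1.2487  x^+=1.8369  v^+=0.7071  a^+=1.1981
step 3: x_pred=3.1622  r=-0.7222  x^+=2.8350  v^+=1.7320  a^+=1.0735
step 4: x_pred=5.1319  r=-10.3219  x^+=0.4561  v^+=0.1694  a^+=-0.7073

a_post = -0.7073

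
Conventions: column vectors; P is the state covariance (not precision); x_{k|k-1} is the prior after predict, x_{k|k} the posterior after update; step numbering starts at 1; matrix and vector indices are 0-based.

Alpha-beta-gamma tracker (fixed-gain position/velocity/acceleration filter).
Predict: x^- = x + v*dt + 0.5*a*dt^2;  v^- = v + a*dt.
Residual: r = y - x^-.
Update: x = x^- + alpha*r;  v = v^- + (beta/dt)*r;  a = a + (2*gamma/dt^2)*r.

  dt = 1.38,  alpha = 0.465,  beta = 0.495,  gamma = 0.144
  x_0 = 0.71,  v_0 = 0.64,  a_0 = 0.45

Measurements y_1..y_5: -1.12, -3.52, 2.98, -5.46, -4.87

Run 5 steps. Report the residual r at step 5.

step 1: x_pred=2.0217  r=-3.1417  x^+=0.5608  v^+=0.1341  a^+=-0.0251
step 2: x_pred=0.7219  r=-4.2419  x^+=-1.2506  v^+=-1.4221  a^+=-0.6666
step 3: x_pred=-3.8479  r=6.8279  x^+=-0.6729  v^+=0.1071  a^+=0.3660
step 4: x_pred=-0.1767  r=-5.2833  x^+=-2.6334  v^+=-1.2830  a^+=-0.4330
step 5: x_pred=-4.8163  r=-0.0537  x^+=-4.8413  v^+=-1.8999  a^+=-0.4411

resid = -0.0537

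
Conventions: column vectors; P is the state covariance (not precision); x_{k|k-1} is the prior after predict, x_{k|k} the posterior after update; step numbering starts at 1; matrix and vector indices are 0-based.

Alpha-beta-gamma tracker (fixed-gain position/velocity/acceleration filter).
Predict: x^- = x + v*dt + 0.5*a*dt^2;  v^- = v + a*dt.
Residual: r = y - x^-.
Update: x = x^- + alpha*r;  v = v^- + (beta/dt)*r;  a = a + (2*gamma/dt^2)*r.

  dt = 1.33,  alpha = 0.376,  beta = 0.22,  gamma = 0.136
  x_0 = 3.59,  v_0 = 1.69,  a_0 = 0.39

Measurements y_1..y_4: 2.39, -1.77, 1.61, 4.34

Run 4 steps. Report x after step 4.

step 1: x_pred=6.1826  r=-3.7926  x^+=4.7566  v^+=1.5813  a^+=-0.1932
step 2: x_pred=6.6889  r=-8.4589  x^+=3.5084  v^+=-0.0748  a^+=-1.4939
step 3: x_pred=2.0876  r=-0.4776  x^+=1.9080  v^+=-2.1407  a^+=-1.5673
step 4: x_pred=-2.3253  r=6.6653  x^+=0.1808  v^+=-3.1227  a^+=-0.5424

x_post = 0.1808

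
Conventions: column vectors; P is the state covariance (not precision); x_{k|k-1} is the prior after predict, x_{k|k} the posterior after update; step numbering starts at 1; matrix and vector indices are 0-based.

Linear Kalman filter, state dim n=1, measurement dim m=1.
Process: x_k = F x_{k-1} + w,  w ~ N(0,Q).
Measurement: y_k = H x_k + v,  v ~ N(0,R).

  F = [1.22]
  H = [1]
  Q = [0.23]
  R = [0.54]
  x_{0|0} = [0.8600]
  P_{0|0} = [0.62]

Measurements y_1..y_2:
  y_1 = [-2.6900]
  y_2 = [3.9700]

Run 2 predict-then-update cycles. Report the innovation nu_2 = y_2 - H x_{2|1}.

innov = [5.7966]

step 1: x^-=[1.0492]  P^-=[1.1528]  S=[1.6928]  K=[0.6810]  nu=[-3.7392]  x^+=[-1.4972]  P^+=[0.3677]
step 2: x^-=[-1.8266]  P^-=[0.7773]  S=[1.3173]  K=[0.5901]  nu=[5.7966]  x^+=[1.5939]  P^+=[0.3186]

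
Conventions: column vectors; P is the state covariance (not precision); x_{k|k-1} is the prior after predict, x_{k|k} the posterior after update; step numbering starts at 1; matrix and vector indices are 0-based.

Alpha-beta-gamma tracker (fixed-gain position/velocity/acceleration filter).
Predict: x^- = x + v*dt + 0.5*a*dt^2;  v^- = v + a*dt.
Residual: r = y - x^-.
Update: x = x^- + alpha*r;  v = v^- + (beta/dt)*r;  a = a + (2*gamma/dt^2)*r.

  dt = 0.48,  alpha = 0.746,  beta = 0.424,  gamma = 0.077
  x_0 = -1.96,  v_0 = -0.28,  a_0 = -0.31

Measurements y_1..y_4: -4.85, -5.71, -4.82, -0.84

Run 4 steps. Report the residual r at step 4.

resid = 5.7959

step 1: x_pred=-2.1301  r=-2.7199  x^+=-4.1591  v^+=-2.8314  a^+=-2.1280
step 2: x_pred=-5.7633  r=0.0533  x^+=-5.7236  v^+=-3.8057  a^+=-2.0923
step 3: x_pred=-7.7913  r=2.9713  x^+=-5.5747  v^+=-2.1853  a^+=-0.1063
step 4: x_pred=-6.6359  r=5.7959  x^+=-2.3122  v^+=2.8834  a^+=3.7677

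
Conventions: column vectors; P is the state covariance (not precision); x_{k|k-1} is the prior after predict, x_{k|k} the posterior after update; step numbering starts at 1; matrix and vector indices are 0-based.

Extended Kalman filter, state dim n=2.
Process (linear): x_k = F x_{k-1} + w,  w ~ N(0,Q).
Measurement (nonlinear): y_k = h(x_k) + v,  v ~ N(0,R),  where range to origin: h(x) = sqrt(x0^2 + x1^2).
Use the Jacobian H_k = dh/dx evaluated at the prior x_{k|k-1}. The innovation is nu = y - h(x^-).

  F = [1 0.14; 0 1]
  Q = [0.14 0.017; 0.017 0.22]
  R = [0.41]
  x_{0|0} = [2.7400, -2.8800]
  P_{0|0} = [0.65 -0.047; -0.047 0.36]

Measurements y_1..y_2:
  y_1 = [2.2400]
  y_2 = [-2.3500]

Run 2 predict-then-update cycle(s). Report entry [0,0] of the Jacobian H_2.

H_jac[0,0] = 0.5117

step 1: x^-=[2.3368, -2.8800]  P^-=[0.7839 0.0204; 0.0204 0.5800]  H_jac=[0.6301 -0.7765]  S=[1.0510]  K=[0.4549; -0.4163]  nu=[-1.4688]  x^+=[1.6687, -2.2685]  P^+=[0.5664 0.2194; 0.2194 0.3978]
step 2: x^-=[1.3511, -2.2685]  P^-=[0.7757 0.2921; 0.2921 0.6178]  H_jac=[0.5117 -0.8592]  S=[0.8123]  K=[0.1796; -0.4695]  nu=[-4.9904]  x^+=[0.4546, 0.0743]  P^+=[0.7495 0.3606; 0.3606 0.4388]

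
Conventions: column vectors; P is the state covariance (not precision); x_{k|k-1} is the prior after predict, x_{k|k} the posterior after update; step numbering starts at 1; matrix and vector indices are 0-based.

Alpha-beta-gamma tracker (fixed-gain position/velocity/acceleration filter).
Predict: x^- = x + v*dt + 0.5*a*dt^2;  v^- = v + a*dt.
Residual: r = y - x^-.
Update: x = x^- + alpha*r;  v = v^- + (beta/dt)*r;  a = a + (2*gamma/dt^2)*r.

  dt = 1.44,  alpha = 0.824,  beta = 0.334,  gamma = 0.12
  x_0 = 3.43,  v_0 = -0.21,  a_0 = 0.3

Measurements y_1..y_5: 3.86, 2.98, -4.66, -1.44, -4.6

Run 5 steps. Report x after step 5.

x_post = -4.6309

step 1: x_pred=3.4386  r=0.4214  x^+=3.7858  v^+=0.3197  a^+=0.3488
step 2: x_pred=4.6079  r=-1.6279  x^+=3.2665  v^+=0.4444  a^+=0.1604
step 3: x_pred=4.0727  r=-8.7327  x^+=-3.1230  v^+=-1.3502  a^+=-0.8504
step 4: x_pred=-5.9490  r=4.5090  x^+=-2.2336  v^+=-1.5289  a^+=-0.3285
step 5: x_pred=-4.7758  r=0.1758  x^+=-4.6309  v^+=-1.9612  a^+=-0.3082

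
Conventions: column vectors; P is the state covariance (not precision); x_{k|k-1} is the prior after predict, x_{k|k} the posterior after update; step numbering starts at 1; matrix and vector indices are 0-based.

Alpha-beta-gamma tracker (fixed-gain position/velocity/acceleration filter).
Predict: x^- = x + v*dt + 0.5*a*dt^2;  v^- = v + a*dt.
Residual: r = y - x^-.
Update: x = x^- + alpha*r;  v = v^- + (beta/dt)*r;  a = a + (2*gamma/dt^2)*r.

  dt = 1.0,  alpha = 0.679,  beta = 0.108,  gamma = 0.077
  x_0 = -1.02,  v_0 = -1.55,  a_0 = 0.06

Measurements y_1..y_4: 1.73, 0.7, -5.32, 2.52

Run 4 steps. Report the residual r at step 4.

step 1: x_pred=-2.5400  r=4.2700  x^+=0.3593  v^+=-1.0288  a^+=0.7176
step 2: x_pred=-0.3107  r=1.0107  x^+=0.3756  v^+=-0.2021  a^+=0.8732
step 3: x_pred=0.6101  r=-5.9301  x^+=-3.4164  v^+=0.0307  a^+=-0.0400
step 4: x_pred=-3.4058  r=5.9258  x^+=0.6178  v^+=0.6307  a^+=0.8726

resid = 5.9258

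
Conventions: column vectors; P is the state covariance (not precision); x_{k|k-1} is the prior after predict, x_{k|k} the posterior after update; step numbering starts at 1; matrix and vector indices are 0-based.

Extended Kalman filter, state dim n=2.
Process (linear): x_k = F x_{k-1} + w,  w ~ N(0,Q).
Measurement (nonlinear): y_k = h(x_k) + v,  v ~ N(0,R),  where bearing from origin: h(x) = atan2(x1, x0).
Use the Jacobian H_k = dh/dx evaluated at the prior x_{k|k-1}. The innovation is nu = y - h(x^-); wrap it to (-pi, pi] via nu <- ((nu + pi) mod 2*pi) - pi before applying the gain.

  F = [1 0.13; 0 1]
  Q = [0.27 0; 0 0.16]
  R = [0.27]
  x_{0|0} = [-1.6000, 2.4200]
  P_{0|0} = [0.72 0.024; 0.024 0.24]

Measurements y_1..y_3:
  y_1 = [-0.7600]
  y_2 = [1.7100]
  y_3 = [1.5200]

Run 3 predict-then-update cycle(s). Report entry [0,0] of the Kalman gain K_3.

step 1: x^-=[-1.2854, 2.4200]  P^-=[1.0003 0.0552; 0.0552 0.4000]  H_jac=[-0.3223 -0.1712]  S=[0.3917]  K=[-0.8471; -0.2202]  nu=[-2.8191]  x^+=[1.1027, 3.0408]  P^+=[0.7192 -0.0179; -0.0179 0.3810]
step 2: x^-=[1.4980, 3.0408]  P^-=[0.9910 0.0317; 0.0317 0.5410]  H_jac=[-0.2646 0.1304]  S=[0.3464]  K=[-0.7451; 0.1794]  nu=[0.5969]  x^+=[1.0532, 3.1479]  P^+=[0.7986 0.0780; 0.0780 0.5298]
step 3: x^-=[1.4625, 3.1479]  P^-=[1.0979 0.1468; 0.1468 0.6898]  H_jac=[-0.2613 0.1214]  S=[0.3458]  K=[-0.7780; 0.1312]  nu=[0.3841]  x^+=[1.1636, 3.1983]  P^+=[0.8886 0.1821; 0.1821 0.6839]

K[0,0] = -0.7780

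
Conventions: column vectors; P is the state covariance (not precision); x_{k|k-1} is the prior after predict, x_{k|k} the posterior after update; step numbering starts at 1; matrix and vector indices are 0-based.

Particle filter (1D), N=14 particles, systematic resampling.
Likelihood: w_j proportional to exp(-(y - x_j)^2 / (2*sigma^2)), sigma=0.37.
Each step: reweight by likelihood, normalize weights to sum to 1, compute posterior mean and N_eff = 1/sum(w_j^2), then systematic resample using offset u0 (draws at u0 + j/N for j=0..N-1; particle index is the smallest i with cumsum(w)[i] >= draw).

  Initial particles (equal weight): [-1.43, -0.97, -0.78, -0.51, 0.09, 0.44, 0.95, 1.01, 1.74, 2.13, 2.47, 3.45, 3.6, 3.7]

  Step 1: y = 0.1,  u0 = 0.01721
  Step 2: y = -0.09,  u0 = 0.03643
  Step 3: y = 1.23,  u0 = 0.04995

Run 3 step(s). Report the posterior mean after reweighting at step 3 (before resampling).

post_mean = 0.3286

step 1: w=[0.0001, 0.0073, 0.0281, 0.1219, 0.4745, 0.3112, 0.0339, 0.0231, 0.0000, 0.0000, 0.0000, 0.0000, 0.0000, 0.0000]  mean=0.1439  Neff=2.9468  idx=[2, 3, 4, 4, 4, 4, 4, 4, 4, 5, 5, 5, 5, 6]
step 2: w=[0.0210, 0.0627, 0.1061, 0.1061, 0.1061, 0.1061, 0.1061, 0.1061, 0.1061, 0.0428, 0.0428, 0.0428, 0.0428, 0.0023]  mean=0.0960  Neff=11.0471  idx=[1, 2, 2, 3, 4, 4, 5, 6, 6, 7, 8, 8, 10, 12]
step 3: w=[0.0001, 0.0289, 0.0289, 0.0289, 0.0289, 0.0289, 0.0289, 0.0289, 0.0289, 0.0289, 0.0289, 0.0289, 0.3409, 0.3409]  mean=0.3286  Neff=4.1382  idx=[2, 5, 7, 10, 12, 12, 12, 12, 12, 13, 13, 13, 13, 13]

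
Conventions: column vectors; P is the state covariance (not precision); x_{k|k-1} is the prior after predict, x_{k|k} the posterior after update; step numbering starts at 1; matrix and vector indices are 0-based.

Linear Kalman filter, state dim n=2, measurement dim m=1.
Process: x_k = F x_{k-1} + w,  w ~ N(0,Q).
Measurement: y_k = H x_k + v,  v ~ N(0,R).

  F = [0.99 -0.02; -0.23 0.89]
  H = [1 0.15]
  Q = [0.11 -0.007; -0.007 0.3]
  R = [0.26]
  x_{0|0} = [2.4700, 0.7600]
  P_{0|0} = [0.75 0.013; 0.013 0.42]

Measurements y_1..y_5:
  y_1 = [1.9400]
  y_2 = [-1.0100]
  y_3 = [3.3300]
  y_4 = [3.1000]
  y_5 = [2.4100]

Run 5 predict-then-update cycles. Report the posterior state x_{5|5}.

step 1: x^-=[2.4301, 0.1083]  P^-=[0.8447 -0.1737; -0.1737 0.6670]  S=[1.0676]  K=[0.7668; -0.0690]  nu=[-0.5063]  x^+=[2.0418, 0.1432]  P^+=[0.2170 -0.1172; -0.1172 0.6619]
step 2: x^-=[2.0185, -0.3421]  P^-=[0.3275 -0.1720; -0.1720 0.8838]  S=[0.5558]  K=[0.5429; -0.0710]  nu=[-2.9772]  x^+=[0.4023, -0.1308]  P^+=[0.1637 -0.1506; -0.1506 0.8810]
step 3: x^-=[0.4009, -0.2090]  P^-=[0.2768 -0.1934; -0.1934 1.0682]  S=[0.5028]  K=[0.4928; -0.0659]  nu=[2.9605]  x^+=[1.8598, -0.4040]  P^+=[0.1547 -0.1770; -0.1770 1.0660]
step 4: x^-=[1.8493, -0.7873]  P^-=[0.2690 -0.2180; -0.2180 1.2250]  S=[0.4912]  K=[0.4811; -0.0697]  nu=[1.3688]  x^+=[2.5079, -0.8827]  P^+=[0.1553 -0.2015; -0.2015 1.2226]
step 5: x^-=[2.5005, -1.3625]  P^-=[0.2707 -0.2426; -0.2426 1.3592]  S=[0.4885]  K=[0.4797; -0.0793]  nu=[0.1139]  x^+=[2.5551, -1.3715]  P^+=[0.1583 -0.2240; -0.2240 1.3561]

x_post = [2.5551, -1.3715]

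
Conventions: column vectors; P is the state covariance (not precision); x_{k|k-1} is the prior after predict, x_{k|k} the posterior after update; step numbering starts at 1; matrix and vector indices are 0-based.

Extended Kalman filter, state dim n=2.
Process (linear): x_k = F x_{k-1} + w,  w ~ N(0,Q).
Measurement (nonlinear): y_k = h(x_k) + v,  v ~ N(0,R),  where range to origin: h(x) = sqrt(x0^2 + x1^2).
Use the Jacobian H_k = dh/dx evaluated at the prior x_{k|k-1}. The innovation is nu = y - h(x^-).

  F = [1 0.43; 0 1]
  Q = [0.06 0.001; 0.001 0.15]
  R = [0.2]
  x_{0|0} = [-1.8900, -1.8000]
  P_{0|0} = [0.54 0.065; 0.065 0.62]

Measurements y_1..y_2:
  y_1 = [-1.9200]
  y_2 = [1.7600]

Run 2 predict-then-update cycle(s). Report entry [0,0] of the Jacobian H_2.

H_jac[0,0] = 0.7254

step 1: x^-=[-2.6640, -1.8000]  P^-=[0.7705 0.3326; 0.3326 0.7700]  H_jac=[-0.8286 -0.5599]  S=[1.2790]  K=[-0.6448; -0.5525]  nu=[-5.1351]  x^+=[0.6471, 1.0374]  P^+=[0.2388 -0.1231; -0.1231 0.3795]
step 2: x^-=[1.0932, 1.0374]  P^-=[0.2631 0.0411; 0.0411 0.5295]  H_jac=[0.7254 0.6883]  S=[0.6304]  K=[0.3477; 0.6255]  nu=[0.2529]  x^+=[1.1811, 1.1956]  P^+=[0.1869 -0.0960; -0.0960 0.2829]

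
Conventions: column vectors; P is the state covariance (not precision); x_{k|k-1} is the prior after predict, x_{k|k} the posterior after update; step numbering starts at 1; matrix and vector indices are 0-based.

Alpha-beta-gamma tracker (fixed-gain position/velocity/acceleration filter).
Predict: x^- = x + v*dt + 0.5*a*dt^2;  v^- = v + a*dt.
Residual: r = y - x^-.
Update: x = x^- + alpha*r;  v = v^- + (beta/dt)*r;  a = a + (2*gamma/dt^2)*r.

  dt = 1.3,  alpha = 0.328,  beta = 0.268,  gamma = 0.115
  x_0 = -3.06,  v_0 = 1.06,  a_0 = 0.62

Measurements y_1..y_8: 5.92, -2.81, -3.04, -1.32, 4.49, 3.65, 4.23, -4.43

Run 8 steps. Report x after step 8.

step 1: x_pred=-1.1581  r=7.0781  x^+=1.1635  v^+=3.3252  a^+=1.5833
step 2: x_pred=6.8241  r=-9.6341  x^+=3.6641  v^+=3.3973  a^+=0.2721
step 3: x_pred=8.3106  r=-11.3506  x^+=4.5876  v^+=1.4111  a^+=-1.2726
step 4: x_pred=5.3468  r=-6.6668  x^+=3.1601  v^+=-1.6176  a^+=-2.1799
step 5: x_pred=-0.7849  r=5.2749  x^+=0.9453  v^+=-3.3641  a^+=-1.4620
step 6: x_pred=-4.6635  r=8.3135  x^+=-1.9367  v^+=-3.5509  a^+=-0.3306
step 7: x_pred=-6.8322  r=11.0622  x^+=-3.2038  v^+=-1.7002  a^+=1.1749
step 8: x_pred=-4.4213  r=-0.0087  x^+=-4.4241  v^+=-0.1746  a^+=1.1737

x_post = -4.4241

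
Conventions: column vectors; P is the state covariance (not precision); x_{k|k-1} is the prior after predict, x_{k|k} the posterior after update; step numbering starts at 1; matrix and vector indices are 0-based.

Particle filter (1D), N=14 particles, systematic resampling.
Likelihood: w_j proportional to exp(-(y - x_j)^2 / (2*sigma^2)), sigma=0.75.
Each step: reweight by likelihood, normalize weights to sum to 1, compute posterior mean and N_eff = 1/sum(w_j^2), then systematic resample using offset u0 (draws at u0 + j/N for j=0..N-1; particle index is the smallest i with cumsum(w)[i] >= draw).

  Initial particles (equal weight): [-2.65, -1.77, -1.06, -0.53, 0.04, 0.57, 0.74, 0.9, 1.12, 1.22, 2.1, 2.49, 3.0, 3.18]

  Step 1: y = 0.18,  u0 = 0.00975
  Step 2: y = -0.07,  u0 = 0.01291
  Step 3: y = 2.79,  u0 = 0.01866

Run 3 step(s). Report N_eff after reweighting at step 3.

N_eff = 5.2567

step 1: w=[0.0002, 0.0067, 0.0504, 0.1263, 0.1943, 0.1727, 0.1496, 0.1247, 0.0901, 0.0756, 0.0075, 0.0017, 0.0002, 0.0001]  mean=0.4103  Neff=7.2500  idx=[2, 3, 3, 4, 4, 4, 5, 5, 6, 6, 7, 7, 8, 9]
step 2: w=[0.0469, 0.0928, 0.0928, 0.1108, 0.1108, 0.1108, 0.0778, 0.0778, 0.0625, 0.0625, 0.0485, 0.0485, 0.0318, 0.0255]  mean=0.2006  Neff=12.1116  idx=[0, 1, 2, 2, 3, 4, 4, 5, 6, 7, 8, 9, 10, 11]
step 3: w=[0.0000, 0.0003, 0.0003, 0.0003, 0.0075, 0.0075, 0.0075, 0.0075, 0.0776, 0.0776, 0.1479, 0.1479, 0.2590, 0.2590]  mean=0.7743  Neff=5.2567  idx=[6, 8, 9, 10, 10, 11, 11, 12, 12, 12, 12, 13, 13, 13]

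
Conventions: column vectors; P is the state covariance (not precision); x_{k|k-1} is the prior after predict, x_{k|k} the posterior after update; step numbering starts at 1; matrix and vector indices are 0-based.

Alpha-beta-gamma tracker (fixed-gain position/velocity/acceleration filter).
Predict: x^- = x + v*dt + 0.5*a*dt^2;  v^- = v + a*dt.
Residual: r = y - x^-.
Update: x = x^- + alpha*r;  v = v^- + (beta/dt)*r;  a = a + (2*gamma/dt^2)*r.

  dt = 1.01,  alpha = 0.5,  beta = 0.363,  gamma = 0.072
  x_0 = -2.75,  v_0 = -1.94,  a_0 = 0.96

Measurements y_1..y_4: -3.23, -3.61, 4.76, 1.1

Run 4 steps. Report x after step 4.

x_post = 3.8346

step 1: x_pred=-4.2198  r=0.9898  x^+=-3.7249  v^+=-0.6147  a^+=1.0997
step 2: x_pred=-3.7848  r=0.1748  x^+=-3.6974  v^+=0.5589  a^+=1.1244
step 3: x_pred=-2.5595  r=7.3195  x^+=1.1003  v^+=4.3251  a^+=2.1576
step 4: x_pred=6.5692  r=-5.4692  x^+=3.8346  v^+=4.5387  a^+=1.3856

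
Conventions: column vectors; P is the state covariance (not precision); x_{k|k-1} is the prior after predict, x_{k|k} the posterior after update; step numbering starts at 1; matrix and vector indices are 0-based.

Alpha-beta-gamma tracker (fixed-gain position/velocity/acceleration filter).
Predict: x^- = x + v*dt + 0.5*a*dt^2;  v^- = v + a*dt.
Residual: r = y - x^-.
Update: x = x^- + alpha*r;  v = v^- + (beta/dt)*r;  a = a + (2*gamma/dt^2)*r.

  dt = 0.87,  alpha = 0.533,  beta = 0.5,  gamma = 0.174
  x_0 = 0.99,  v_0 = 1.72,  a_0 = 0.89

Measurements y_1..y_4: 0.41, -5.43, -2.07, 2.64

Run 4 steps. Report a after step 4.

a_post = 3.3303

step 1: x_pred=2.8232  r=-2.4132  x^+=1.5370  v^+=1.1074  a^+=-0.2195
step 2: x_pred=2.4173  r=-7.8473  x^+=-1.7653  v^+=-3.5936  a^+=-3.8275
step 3: x_pred=-6.3402  r=4.2702  x^+=-4.0642  v^+=-4.4693  a^+=-1.8642
step 4: x_pred=-8.6580  r=11.2980  x^+=-2.6362  v^+=0.4019  a^+=3.3303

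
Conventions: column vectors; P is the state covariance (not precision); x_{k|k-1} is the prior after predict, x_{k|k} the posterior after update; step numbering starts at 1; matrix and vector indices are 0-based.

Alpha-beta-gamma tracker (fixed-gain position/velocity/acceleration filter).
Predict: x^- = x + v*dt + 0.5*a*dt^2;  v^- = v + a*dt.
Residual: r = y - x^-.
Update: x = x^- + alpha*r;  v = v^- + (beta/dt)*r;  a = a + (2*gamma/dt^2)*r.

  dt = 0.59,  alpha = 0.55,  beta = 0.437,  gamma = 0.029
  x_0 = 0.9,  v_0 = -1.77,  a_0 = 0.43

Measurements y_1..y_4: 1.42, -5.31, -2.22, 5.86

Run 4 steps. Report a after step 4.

a_post = 2.0002

step 1: x_pred=-0.0695  r=1.4895  x^+=0.7497  v^+=-0.4131  a^+=0.6782
step 2: x_pred=0.6241  r=-5.9341  x^+=-2.6397  v^+=-4.4082  a^+=-0.3106
step 3: x_pred=-5.2946  r=3.0746  x^+=-3.6036  v^+=-2.3142  a^+=0.2017
step 4: x_pred=-4.9338  r=10.7938  x^+=1.0028  v^+=5.7996  a^+=2.0002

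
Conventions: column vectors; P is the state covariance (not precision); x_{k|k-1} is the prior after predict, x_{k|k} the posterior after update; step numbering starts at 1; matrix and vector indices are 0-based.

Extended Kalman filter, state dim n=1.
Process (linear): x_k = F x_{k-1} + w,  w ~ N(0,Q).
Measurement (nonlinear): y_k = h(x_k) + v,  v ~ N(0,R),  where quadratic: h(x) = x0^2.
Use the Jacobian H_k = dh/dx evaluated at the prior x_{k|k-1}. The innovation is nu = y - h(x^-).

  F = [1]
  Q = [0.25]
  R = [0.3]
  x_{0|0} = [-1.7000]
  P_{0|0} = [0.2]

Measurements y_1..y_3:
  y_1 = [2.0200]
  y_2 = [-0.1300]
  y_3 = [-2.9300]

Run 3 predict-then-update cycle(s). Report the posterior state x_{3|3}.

step 1: x^-=[-1.7000]  P^-=[0.4500]  H_jac=[-3.4000]  S=[5.5020]  K=[-0.2781]  nu=[-0.8700]  x^+=[-1.4581]  P^+=[0.0245]
step 2: x^-=[-1.4581]  P^-=[0.2745]  H_jac=[-2.9161]  S=[2.6346]  K=[-0.3039]  nu=[-2.2560]  x^+=[-0.7725]  P^+=[0.0313]
step 3: x^-=[-0.7725]  P^-=[0.2813]  H_jac=[-1.5451]  S=[0.9715]  K=[-0.4473]  nu=[-3.5268]  x^+=[0.8052]  P^+=[0.0869]

x_post = [0.8052]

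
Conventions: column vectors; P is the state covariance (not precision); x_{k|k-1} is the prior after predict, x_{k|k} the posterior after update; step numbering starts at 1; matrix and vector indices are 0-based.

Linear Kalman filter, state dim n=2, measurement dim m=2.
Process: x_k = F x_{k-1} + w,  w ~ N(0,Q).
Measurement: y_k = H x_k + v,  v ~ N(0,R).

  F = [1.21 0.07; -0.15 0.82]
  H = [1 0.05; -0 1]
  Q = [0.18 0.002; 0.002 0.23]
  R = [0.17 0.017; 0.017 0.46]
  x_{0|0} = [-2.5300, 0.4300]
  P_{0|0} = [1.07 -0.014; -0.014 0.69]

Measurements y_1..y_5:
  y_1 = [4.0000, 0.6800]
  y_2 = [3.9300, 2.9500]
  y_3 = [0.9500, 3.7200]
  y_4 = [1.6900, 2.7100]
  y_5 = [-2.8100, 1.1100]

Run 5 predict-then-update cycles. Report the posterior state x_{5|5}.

step 1: x^-=[-3.0312, 0.7321]  P^-=[1.7476 -0.1663; -0.1663 0.7215]  S=[1.9028 -0.1133; -0.1133 1.1815]  K=[0.9109 -0.0535; -0.0323 0.6076]  nu=[6.9946, -0.0521]  x^+=[3.3429, 0.4746]  P^+=[0.1544 -0.0091; -0.0091 0.2789]
step 2: x^-=[4.0782, -0.1123]  P^-=[0.4059 -0.0190; -0.0190 0.4233]  S=[0.5750 0.0192; 0.0192 0.8833]  K=[0.7054 -0.0368; -0.0122 0.4795]  nu=[-0.1426, 3.0623]  x^+=[3.8649, 1.3577]  P^+=[0.1195 -0.0049; -0.0049 0.2203]
step 3: x^-=[4.7716, 0.5336]  P^-=[0.3553 -0.0119; -0.0119 0.3821]  S=[0.5250 0.0242; 0.0242 0.8421]  K=[0.6771 -0.0336; -0.0072 0.4539]  nu=[-3.8483, 3.1864]  x^+=[2.0590, 2.0077]  P^+=[0.1147 -0.0039; -0.0039 0.2087]
step 4: x^-=[2.6319, 1.3375]  P^-=[0.3483 -0.0107; -0.0107 0.3739]  S=[0.5182 0.0250; 0.0250 0.8339]  K=[0.6728 -0.0330; -0.0062 0.4485]  nu=[-1.0088, 1.3725]  x^+=[1.9080, 1.9594]  P^+=[0.1140 -0.0037; -0.0037 0.2062]
step 5: x^-=[2.4458, 1.3205]  P^-=[0.3473 -0.0105; -0.0105 0.3722]  S=[0.5172 0.0251; 0.0251 0.8322]  K=[0.6721 -0.0329; -0.0061 0.4474]  nu=[-5.3218, -0.2105]  x^+=[-1.1240, 1.2586]  P^+=[0.1139 -0.0037; -0.0037 0.2057]

x_post = [-1.1240, 1.2586]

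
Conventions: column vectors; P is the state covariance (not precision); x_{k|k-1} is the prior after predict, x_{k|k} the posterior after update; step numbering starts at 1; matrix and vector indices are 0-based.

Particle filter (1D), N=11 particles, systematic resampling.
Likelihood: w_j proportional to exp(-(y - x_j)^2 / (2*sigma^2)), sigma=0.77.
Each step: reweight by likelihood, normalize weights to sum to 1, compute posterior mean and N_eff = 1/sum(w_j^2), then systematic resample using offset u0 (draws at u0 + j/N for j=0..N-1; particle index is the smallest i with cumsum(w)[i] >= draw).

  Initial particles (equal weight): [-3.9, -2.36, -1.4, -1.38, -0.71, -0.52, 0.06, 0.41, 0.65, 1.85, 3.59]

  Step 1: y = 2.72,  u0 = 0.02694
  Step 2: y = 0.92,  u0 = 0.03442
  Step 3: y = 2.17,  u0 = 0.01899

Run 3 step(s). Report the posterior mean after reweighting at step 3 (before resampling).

step 1: w=[0.0000, 0.0000, 0.0000, 0.0000, 0.0000, 0.0001, 0.0023, 0.0101, 0.0246, 0.4814, 0.4814]  mean=2.6390  Neff=2.1543  idx=[8, 9, 9, 9, 9, 9, 10, 10, 10, 10, 10]
step 2: w=[0.2796, 0.1434, 0.1434, 0.1434, 0.1434, 0.1434, 0.0007, 0.0007, 0.0007, 0.0007, 0.0007]  mean=1.5209  Neff=5.5273  idx=[0, 0, 0, 1, 1, 2, 3, 3, 4, 4, 5]
step 3: w=[0.0184, 0.0184, 0.0184, 0.1181, 0.1181, 0.1181, 0.1181, 0.1181, 0.1181, 0.1181, 0.1181]  mean=1.7839  Neff=8.8789  idx=[1, 3, 4, 5, 5, 6, 7, 8, 8, 9, 10]

post_mean = 1.7839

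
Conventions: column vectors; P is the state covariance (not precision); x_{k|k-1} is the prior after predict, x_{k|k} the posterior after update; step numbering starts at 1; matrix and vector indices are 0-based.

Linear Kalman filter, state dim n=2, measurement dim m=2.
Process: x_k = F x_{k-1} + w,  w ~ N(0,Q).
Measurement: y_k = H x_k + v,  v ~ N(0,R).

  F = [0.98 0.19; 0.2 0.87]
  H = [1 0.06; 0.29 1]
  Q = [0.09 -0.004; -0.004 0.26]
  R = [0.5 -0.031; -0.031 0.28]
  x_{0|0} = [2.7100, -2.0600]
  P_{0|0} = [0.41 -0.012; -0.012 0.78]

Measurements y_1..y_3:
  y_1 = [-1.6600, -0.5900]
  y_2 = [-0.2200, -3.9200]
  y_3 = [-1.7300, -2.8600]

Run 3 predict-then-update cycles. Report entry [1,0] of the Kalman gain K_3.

step 1: x^-=[2.2644, -1.2502]  P^-=[0.5075 0.1946; 0.1946 0.8626]  S=[1.0339 0.3659; 0.3659 1.2982]  K=[0.4542 0.1352; -0.0136 0.7118]  nu=[-3.8494, 0.0035]  x^+=[0.5163, -1.1952]  P^+=[0.2254 -0.0416; -0.0416 0.2118]
step 2: x^-=[0.2789, -0.9366]  P^-=[0.2987 0.0382; 0.0382 0.4148]  S=[0.8047 0.1193; 0.1193 0.7421]  K=[0.3576 0.1106; -0.0069 0.5750]  nu=[-0.4427, -3.0643]  x^+=[-0.2184, -2.6956]  P^+=[0.1772 -0.0315; -0.0315 0.1704]
step 3: x^-=[-0.7262, -2.3889]  P^-=[0.2546 0.0308; 0.0308 0.3851]  S=[0.7597 0.0973; 0.0973 0.7044]  K=[0.3243 0.1038; -0.0007 0.5595]  nu=[-0.8605, -0.2605]  x^+=[-1.0323, -2.5341]  P^+=[0.1606 -0.0276; -0.0276 0.1647]

K[1,0] = -0.0007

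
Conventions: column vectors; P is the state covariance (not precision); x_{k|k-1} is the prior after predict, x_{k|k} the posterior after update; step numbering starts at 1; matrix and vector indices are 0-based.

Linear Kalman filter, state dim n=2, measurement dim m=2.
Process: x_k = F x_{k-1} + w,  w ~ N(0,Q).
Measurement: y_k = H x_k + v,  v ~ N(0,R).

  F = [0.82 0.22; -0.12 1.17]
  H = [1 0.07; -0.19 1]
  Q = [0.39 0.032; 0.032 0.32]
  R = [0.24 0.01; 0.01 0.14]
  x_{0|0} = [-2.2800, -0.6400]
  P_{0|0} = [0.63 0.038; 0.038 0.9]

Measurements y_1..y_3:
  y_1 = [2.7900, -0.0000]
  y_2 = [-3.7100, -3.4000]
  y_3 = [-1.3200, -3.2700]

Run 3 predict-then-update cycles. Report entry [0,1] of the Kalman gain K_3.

step 1: x^-=[-2.0104, -0.4752]  P^-=[0.8709 0.2371; 0.2371 1.5504]  S=[1.1517 0.1870; 0.1870 1.6317]  K=[0.7779 -0.0453; 0.1532 0.9050]  nu=[4.8337, 0.0932]  x^+=[1.7457, 0.3495]  P^+=[0.1837 0.0363; 0.0363 0.1351]
step 2: x^-=[1.5084, 0.1994]  P^-=[0.5332 0.0826; 0.0826 0.4974]  S=[0.7872 0.0250; 0.0250 0.6253]  K=[0.6865 -0.0574; 0.1248 0.7654]  nu=[-5.2323, -3.3128]  x^+=[-1.8936, -2.9895]  P^+=[0.1621 0.0296; 0.0296 0.1140]
step 3: x^-=[-2.2104, -3.2705]  P^-=[0.5152 0.0731; 0.0731 0.4701]  S=[0.7677 0.0171; 0.0171 0.6010]  K=[0.6791 -0.0607; 0.1212 0.7557]  nu=[1.1193, -0.4195]  x^+=[-1.4248, -3.4519]  P^+=[0.1604 0.0288; 0.0288 0.1125]

K[0,1] = -0.0607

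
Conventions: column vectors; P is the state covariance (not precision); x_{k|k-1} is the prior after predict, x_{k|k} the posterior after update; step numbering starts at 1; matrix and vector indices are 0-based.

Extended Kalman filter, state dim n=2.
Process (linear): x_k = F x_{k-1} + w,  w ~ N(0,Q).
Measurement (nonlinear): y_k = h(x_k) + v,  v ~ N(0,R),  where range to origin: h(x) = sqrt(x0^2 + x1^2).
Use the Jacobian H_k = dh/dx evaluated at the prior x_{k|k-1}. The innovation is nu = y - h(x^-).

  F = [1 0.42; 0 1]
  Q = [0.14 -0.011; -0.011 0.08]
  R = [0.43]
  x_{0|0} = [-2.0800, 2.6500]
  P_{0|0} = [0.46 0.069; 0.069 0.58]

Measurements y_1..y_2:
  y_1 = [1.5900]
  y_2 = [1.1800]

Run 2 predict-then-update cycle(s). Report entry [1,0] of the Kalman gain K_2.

K[1,0] = 0.5034

step 1: x^-=[-0.9670, 2.6500]  P^-=[0.7603 0.3016; 0.3016 0.6600]  H_jac=[-0.3428 0.9394]  S=[0.9075]  K=[0.0250; 0.5693]  nu=[-1.2309]  x^+=[-0.9978, 1.9493]  P^+=[0.7597 0.2887; 0.2887 0.3659]
step 2: x^-=[-0.1791, 1.9493]  P^-=[1.2067 0.4314; 0.4314 0.4459]  H_jac=[-0.0915 0.9958]  S=[0.8037]  K=[0.3971; 0.5034]  nu=[-0.7775]  x^+=[-0.4878, 1.5579]  P^+=[1.0800 0.2707; 0.2707 0.2422]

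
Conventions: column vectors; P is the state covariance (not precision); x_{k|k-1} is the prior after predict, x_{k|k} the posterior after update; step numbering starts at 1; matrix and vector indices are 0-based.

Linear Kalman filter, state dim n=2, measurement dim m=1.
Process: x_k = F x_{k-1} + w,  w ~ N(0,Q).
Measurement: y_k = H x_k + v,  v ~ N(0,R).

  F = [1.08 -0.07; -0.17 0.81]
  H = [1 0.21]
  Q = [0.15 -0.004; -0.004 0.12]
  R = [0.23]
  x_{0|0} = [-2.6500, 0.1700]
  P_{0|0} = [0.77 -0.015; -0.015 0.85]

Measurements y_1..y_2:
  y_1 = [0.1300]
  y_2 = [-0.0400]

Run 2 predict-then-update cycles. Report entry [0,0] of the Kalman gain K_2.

K[0,0] = 0.6492

step 1: x^-=[-2.8739, 0.5882]  P^-=[1.0546 -0.2069; -0.2069 0.7041]  S=[1.2287]  K=[0.8229; -0.0480]  nu=[2.8804]  x^+=[-0.5036, 0.4499]  P^+=[0.2225 -0.1583; -0.1583 0.7012]
step 2: x^-=[-0.5754, 0.4500]  P^-=[0.4369 -0.2250; -0.2250 0.6301]  S=[0.6002]  K=[0.6492; -0.1544]  nu=[0.4409]  x^+=[-0.2892, 0.3819]  P^+=[0.1839 -0.1648; -0.1648 0.6158]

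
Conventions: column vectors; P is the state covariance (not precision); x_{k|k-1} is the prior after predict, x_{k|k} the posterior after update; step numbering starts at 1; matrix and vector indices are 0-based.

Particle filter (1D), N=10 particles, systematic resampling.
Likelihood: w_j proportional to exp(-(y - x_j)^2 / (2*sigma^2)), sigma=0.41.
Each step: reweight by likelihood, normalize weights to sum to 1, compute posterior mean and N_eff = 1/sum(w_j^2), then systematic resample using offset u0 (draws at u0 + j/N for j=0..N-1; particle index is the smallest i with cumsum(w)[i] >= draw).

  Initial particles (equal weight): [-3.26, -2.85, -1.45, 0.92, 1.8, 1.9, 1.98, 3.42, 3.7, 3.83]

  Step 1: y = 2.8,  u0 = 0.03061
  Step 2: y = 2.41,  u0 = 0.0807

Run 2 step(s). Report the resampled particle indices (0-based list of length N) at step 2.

resampled_idx = [0, 1, 1, 2, 2, 2, 3, 3, 3, 7]

step 1: w=[0.0000, 0.0000, 0.0000, 0.0000, 0.0702, 0.1235, 0.1860, 0.4381, 0.1235, 0.0586]  mean=2.9091  Neff=3.7677  idx=[4, 5, 6, 6, 7, 7, 7, 7, 8, 8]
step 2: w=[0.1536, 0.2143, 0.2680, 0.2680, 0.0224, 0.0224, 0.0224, 0.0224, 0.0033, 0.0033]  mean=2.0753  Neff=4.6459  idx=[0, 1, 1, 2, 2, 2, 3, 3, 3, 7]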